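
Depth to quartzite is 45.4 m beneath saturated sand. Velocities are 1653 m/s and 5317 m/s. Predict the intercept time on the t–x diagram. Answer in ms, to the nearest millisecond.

52 ms

tᵢ = 2h·√(V₂²−V₁²)/(V₁V₂).
√(V₂²−V₁²) = √(5317²−1653²) = 5053.5 m/s.
tᵢ = 2·45.4·5053.5/(1653·5317) = 0.05221 s.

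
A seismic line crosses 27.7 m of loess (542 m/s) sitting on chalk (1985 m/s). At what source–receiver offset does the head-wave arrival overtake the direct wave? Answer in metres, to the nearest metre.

73 m

x_cross = 2h·√((V₂+V₁)/(V₂−V₁)).
(V₂+V₁)/(V₂−V₁) = (1985+542)/(1985−542) = 1.7512; √ = 1.3233.
x_cross = 2·27.7·1.3233 = 73.31 m.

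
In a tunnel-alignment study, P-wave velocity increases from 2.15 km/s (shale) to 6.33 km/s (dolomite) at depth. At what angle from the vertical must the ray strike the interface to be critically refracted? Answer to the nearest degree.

20°

At critical incidence the refracted ray runs along the interface (θ₂ = 90°), so sin θ_c = V₁/V₂.
θ_c = arcsin(2.15/6.33) = arcsin 0.3397 = 19.86°.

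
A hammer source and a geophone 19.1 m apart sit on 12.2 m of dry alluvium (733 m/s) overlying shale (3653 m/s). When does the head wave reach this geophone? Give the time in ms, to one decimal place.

θ_c = arcsin(V₁/V₂) = arcsin(733/3653) = 11.58°, cos θ_c = 0.9797.
Intercept time tᵢ = 2h cos θ_c / V₁ = 2·12.2·0.9797/733 = 0.03261 s.
t = x/V₂ + tᵢ = 19.1/3653 + 0.03261 = 0.03784 s.

37.8 ms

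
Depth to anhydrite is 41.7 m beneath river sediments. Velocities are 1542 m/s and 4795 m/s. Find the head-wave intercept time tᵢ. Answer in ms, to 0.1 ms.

51.2 ms

θ_c = arcsin(V₁/V₂) = arcsin(1542/4795) = 18.76°; cos θ_c = 0.9469.
tᵢ = 2h·cos θ_c / V₁ = 2·41.7·0.9469 / 1542 = 0.05121 s.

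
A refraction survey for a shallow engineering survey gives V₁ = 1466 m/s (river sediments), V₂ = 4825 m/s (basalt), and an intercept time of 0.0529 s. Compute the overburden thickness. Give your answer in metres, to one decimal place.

h = tᵢ·V₁·V₂ / (2·√(V₂²−V₁²)).
√(V₂²−V₁²) = √(4825² − 1466²) = 4596.9 m/s.
h = 0.0529 s × 1466 × 4825 / (2 × 4596.9) = 40.70 m.

40.7 m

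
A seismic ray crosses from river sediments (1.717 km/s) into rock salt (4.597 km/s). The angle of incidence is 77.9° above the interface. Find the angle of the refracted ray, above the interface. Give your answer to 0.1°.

Angle from the normal: 90° − 77.9° = 12.1°.
sin θ₁/V₁ = sin θ₂/V₂ ⇒ sin θ₂ = 4.597·sin 12.1°/1.717 = 4.597·0.2096/1.717 = 0.5612.
θ₂ = sin⁻¹(0.5612) = 34.14° (from vertical).
From the interface: 90° − 34.14° = 55.86°.

55.9°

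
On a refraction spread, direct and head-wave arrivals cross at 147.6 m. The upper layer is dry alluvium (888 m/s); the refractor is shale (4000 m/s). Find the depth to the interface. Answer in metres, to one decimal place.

58.9 m

h = (x_cross/2)·√((V₂−V₁)/(V₂+V₁)).
(V₂−V₁)/(V₂+V₁) = (4000−888)/(4000+888) = 0.6367; √ = 0.7979.
h = (147.6/2)·0.7979 = 58.89 m.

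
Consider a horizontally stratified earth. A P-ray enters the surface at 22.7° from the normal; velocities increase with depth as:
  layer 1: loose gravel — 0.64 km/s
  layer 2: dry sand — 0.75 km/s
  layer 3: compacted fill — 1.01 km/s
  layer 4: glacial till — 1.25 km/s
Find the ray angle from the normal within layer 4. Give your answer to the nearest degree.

Ray parameter p = sin 22.7° / 0.64 = 6.0298e-01 s/km.
sin θ_4 = p·V_4 = 6.0298e-01 × 1.25 = 0.7537.
θ_4 = 48.91° from the vertical.

49°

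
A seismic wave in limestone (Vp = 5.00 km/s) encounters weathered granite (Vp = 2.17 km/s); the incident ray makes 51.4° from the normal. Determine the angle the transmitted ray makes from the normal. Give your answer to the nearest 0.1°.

Snell's law: sin θ₂ = (V₂/V₁)·sin θ₁ = (2.17/5.00)·sin 51.4° = 0.3392.
θ₂ = arcsin 0.3392 = 19.83° from the normal.

19.8°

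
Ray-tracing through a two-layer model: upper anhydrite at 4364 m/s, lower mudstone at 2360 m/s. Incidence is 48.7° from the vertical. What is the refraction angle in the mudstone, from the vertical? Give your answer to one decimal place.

24.0°

Snell's law: sin θ₂ = (V₂/V₁)·sin θ₁ = (2360/4364)·sin 48.7° = 0.4063.
θ₂ = arcsin 0.4063 = 23.97° from the normal.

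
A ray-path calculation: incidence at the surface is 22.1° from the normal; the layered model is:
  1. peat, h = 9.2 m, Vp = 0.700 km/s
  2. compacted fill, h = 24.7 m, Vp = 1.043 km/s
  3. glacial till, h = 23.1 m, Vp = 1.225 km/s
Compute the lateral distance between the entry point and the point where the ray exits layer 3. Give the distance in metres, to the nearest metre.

41 m

Ray parameter p = sin 22.1° / 0.700 km/s = 5.3746e-01 s/km.
Layer 1: θ = 22.10°; offset = 9.2·tan 22.10° = 3.736 m.
Layer 2: sin θ = p·1.043 = 0.5606 → θ = 34.10°; offset = 24.7·tan 34.10° = 16.720 m.
Layer 3: sin θ = p·1.225 = 0.6584 → θ = 41.18°; offset = 23.1·tan 41.18° = 20.206 m.
Σ offsets = 40.662 m.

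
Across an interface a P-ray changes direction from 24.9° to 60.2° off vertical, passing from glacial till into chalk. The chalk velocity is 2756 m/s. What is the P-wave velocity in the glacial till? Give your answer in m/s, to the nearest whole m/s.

1337 m/s

sin 24.9° = 0.4210; sin 60.2° = 0.8678.
V₁ = V₂·(sin θ₁/sin θ₂) = 2756·(0.4210/0.8678) = 1337.20 m/s.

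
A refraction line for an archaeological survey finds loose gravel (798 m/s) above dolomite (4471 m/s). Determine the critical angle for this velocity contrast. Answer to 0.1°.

10.3°

Critical incidence: sin θ_c = V₁/V₂ = 798/4471 = 0.1785.
θ_c = arcsin 0.1785 = 10.28°.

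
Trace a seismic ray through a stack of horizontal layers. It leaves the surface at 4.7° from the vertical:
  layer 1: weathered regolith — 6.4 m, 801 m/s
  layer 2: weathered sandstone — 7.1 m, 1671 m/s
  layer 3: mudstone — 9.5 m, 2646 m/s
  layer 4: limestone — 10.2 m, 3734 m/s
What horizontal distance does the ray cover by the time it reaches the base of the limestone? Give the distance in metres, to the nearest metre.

9 m

Apply Snell's law at each interface; in layer i the horizontal offset is hᵢ·tan θᵢ.
Layer 1: θ = 4.70°; offset = 6.4·tan 4.70° = 0.526 m.
Layer 2: sin θ = 1671·sin 4.7°/801 = 0.1709, θ = 9.84°; offset = 7.1·tan 9.84° = 1.232 m.
Layer 3: sin θ = 2646·sin 4.7°/801 = 0.2707, θ = 15.70°; offset = 9.5·tan 15.70° = 2.671 m.
Layer 4: sin θ = 3734·sin 4.7°/801 = 0.3820, θ = 22.46°; offset = 10.2·tan 22.46° = 4.216 m.
Σ offsets = 8.645 m.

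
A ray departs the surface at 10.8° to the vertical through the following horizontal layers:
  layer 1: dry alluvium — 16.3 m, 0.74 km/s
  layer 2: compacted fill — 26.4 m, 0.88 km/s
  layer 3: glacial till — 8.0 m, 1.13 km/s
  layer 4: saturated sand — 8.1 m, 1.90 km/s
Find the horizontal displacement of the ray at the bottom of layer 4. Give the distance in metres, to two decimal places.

p = sin θ₁/V₁ = sin 10.8°/0.74 = 2.5322e-01 s/km is conserved through the stack.
Layer 1: θ = 10.80°; offset = 16.3·tan 10.80° = 3.1094 m.
Layer 2: sin θ = p·0.88 = 0.2228 → θ = 12.88°; offset = 26.4·tan 12.88° = 6.0345 m.
Layer 3: sin θ = p·1.13 = 0.2861 → θ = 16.63°; offset = 8.0·tan 16.63° = 2.3890 m.
Layer 4: sin θ = p·1.90 = 0.4811 → θ = 28.76°; offset = 8.1·tan 28.76° = 4.4453 m.
Total horizontal offset = 15.9782 m.

15.98 m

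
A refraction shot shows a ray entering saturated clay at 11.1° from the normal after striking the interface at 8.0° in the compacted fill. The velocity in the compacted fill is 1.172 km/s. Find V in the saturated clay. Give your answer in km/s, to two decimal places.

1.62 km/s

sin 8.0° = 0.1392; sin 11.1° = 0.1925.
V₂ = V₁·(sin θ₂/sin θ₁) = 1.172·(0.1925/0.1392) = 1.62 km/s.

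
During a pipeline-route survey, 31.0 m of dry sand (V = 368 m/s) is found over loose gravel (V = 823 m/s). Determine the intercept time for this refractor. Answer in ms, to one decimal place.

θ_c = arcsin(V₁/V₂) = arcsin(368/823) = 26.56°; cos θ_c = 0.8945.
tᵢ = 2h·cos θ_c / V₁ = 2·31.0·0.8945 / 368 = 0.15070 s.

150.7 ms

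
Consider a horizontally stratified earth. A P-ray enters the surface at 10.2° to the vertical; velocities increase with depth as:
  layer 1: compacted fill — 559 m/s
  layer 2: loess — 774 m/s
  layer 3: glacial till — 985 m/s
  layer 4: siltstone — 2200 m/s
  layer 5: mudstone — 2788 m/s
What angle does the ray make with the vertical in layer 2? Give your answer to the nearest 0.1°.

14.2°

Snell's law across each interface conserves sin θ / V, so sin θ_2 = V_2·sin θ₁/V₁.
sin θ_2 = 774 × sin 10.2° / 559 = 0.2452.
θ_2 = 14.19° from the vertical.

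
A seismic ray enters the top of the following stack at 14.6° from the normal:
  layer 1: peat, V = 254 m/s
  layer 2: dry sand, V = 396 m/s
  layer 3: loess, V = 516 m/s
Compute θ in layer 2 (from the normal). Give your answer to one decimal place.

Snell's law across each interface conserves sin θ / V, so sin θ_2 = V_2·sin θ₁/V₁.
sin θ_2 = 396 × sin 14.6° / 254 = 0.3930.
θ_2 = arcsin 0.3930 = 23.14°.

23.1°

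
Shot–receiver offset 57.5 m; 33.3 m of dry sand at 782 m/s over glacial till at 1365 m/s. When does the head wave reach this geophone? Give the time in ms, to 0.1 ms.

111.9 ms

t = x/V₂ + 2h·√(V₂²−V₁²)/(V₁V₂).
√(V₂²−V₁²) = √(1365²−782²) = 1118.8 m/s; delay term = 2·33.3·1118.8/(782·1365) = 0.06980 s.
t = 57.5/1365 + 0.06980 = 0.11193 s.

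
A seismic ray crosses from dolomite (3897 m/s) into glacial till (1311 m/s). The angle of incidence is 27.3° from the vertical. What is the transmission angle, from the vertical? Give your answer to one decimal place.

sin θ₁/V₁ = sin θ₂/V₂ ⇒ sin θ₂ = 1311·sin 27.3°/3897 = 1311·0.4586/3897 = 0.1543.
θ₂ = sin⁻¹(0.1543) = 8.88° (from vertical).

8.9°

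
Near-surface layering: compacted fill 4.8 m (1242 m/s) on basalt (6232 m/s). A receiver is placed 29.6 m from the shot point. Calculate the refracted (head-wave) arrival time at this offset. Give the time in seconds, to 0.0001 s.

0.0123 s

θ_c = arcsin(V₁/V₂) = arcsin(1242/6232) = 11.50°, cos θ_c = 0.9799.
Intercept time tᵢ = 2h cos θ_c / V₁ = 2·4.8·0.9799/1242 = 0.00757 s.
t = x/V₂ + tᵢ = 29.6/6232 + 0.00757 = 0.01232 s.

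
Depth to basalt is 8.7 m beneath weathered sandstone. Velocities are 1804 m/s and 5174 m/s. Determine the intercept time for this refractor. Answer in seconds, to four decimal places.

θ_c = arcsin(V₁/V₂) = arcsin(1804/5174) = 20.41°; cos θ_c = 0.9372.
tᵢ = 2h·cos θ_c / V₁ = 2·8.7·0.9372 / 1804 = 0.00904 s.

0.0090 s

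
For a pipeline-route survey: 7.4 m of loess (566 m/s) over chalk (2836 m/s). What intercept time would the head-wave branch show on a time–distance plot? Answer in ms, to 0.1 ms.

θ_c = arcsin(V₁/V₂) = arcsin(566/2836) = 11.51°; cos θ_c = 0.9799.
tᵢ = 2h·cos θ_c / V₁ = 2·7.4·0.9799 / 566 = 0.02562 s.

25.6 ms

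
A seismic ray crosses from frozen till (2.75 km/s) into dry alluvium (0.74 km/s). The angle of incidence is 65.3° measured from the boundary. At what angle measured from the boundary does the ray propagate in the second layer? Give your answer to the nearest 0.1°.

Convert to the normal: θ₁ = 90° − 65.3° = 24.7°.
Snell's law: sin θ₂ = (V₂/V₁)·sin θ₁ = (0.74/2.75)·sin 24.7° = 0.1124.
θ₂ = sin⁻¹(0.1124) = 6.46° (from vertical).
From the interface: 90° − 6.46° = 83.54°.

83.5°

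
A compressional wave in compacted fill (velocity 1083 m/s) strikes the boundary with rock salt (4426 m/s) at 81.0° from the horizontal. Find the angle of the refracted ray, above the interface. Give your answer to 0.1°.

50.3°

Convert to the normal: θ₁ = 90° − 81.0° = 9.0°.
Snell's law: sin θ₂ = (V₂/V₁)·sin θ₁ = (4426/1083)·sin 9.0° = 0.6393.
θ₂ = arcsin 0.6393 = 39.74° from the normal.
From the interface: 90° − 39.74° = 50.26°.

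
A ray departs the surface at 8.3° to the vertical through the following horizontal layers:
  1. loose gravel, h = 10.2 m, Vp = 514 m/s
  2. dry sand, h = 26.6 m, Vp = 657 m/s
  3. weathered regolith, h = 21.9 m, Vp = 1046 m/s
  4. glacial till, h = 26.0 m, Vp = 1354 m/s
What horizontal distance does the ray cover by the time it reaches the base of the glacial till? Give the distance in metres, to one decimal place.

Apply Snell's law at each interface; in layer i the horizontal offset is hᵢ·tan θᵢ.
Layer 1: θ = 8.30°; offset = 10.2·tan 8.30° = 1.488 m.
Layer 2: sin θ = 657·sin 8.3°/514 = 0.1845, θ = 10.63°; offset = 26.6·tan 10.63° = 4.994 m.
Layer 3: sin θ = 1046·sin 8.3°/514 = 0.2938, θ = 17.08°; offset = 21.9·tan 17.08° = 6.730 m.
Layer 4: sin θ = 1354·sin 8.3°/514 = 0.3803, θ = 22.35°; offset = 26.0·tan 22.35° = 10.690 m.
Σ offsets = 23.902 m.

23.9 m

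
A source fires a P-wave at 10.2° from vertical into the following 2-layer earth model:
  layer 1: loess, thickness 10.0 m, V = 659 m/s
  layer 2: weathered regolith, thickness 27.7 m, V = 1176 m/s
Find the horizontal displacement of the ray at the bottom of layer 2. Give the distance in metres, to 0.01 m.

11.03 m

p = sin θ₁/V₁ = sin 10.2°/659 = 2.6872e-04 s/m is conserved through the stack.
Layer 1: θ = 10.20°; offset = 10.0·tan 10.20° = 1.7993 m.
Layer 2: sin θ = p·1176 = 0.3160 → θ = 18.42°; offset = 27.7·tan 18.42° = 9.2263 m.
Summing the layer offsets gives 11.0256 m.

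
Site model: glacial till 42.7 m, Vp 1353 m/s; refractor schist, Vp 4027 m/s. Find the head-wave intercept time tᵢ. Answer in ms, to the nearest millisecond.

θ_c = arcsin(V₁/V₂) = arcsin(1353/4027) = 19.63°; cos θ_c = 0.9419.
tᵢ = 2h·cos θ_c / V₁ = 2·42.7·0.9419 / 1353 = 0.05945 s.

59 ms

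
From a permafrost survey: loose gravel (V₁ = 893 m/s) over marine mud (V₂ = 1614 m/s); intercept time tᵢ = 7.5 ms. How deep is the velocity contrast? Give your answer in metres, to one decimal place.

4.0 m

θ_c = arcsin(893/1614) = 33.59°; cos θ_c = 0.8330.
tᵢ = 2h cos θ_c/V₁ ⇒ h = tᵢ·V₁/(2 cos θ_c) = 0.0075·893/(2·0.8330) = 4.02 m.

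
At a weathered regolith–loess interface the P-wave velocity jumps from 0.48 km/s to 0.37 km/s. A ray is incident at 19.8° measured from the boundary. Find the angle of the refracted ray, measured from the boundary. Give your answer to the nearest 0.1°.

Angle from the normal: 90° − 19.8° = 70.2°.
sin θ₁/V₁ = sin θ₂/V₂ ⇒ sin θ₂ = 0.37·sin 70.2°/0.48 = 0.37·0.9409/0.48 = 0.7253.
θ₂ = sin⁻¹(0.7253) = 46.49° (from vertical).
From the interface: 90° − 46.49° = 43.51°.

43.5°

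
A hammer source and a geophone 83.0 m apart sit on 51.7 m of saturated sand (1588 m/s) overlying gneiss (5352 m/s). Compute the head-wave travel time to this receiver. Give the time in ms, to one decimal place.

77.7 ms

θ_c = arcsin(V₁/V₂) = arcsin(1588/5352) = 17.26°, cos θ_c = 0.9550.
Intercept time tᵢ = 2h cos θ_c / V₁ = 2·51.7·0.9550/1588 = 0.06218 s.
t = x/V₂ + tᵢ = 83.0/5352 + 0.06218 = 0.07769 s.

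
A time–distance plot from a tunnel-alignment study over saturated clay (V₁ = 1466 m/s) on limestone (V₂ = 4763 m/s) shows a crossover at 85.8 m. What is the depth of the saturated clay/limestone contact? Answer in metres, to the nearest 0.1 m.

31.2 m

h = (x_cross/2)·√((V₂−V₁)/(V₂+V₁)).
(V₂−V₁)/(V₂+V₁) = (4763−1466)/(4763+1466) = 0.5293; √ = 0.7275.
h = (85.8/2)·0.7275 = 31.21 m.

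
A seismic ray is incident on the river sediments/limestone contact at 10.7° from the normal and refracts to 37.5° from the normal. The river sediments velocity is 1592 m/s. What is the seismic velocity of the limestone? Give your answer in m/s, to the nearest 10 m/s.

Snell's law: sin 10.7°/V₁ = sin 37.5°/V₂.
V₂ = V₁·sin 37.5°/sin 10.7° = 1592 × 3.2788 = 5219.83 m/s.

5220 m/s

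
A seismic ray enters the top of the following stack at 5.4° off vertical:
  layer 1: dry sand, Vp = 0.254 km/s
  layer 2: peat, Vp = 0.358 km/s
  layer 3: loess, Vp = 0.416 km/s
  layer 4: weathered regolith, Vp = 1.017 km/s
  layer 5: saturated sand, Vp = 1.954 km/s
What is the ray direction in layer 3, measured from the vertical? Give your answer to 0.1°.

8.9°

Ray parameter p = sin 5.4° / 0.254 = 3.7051e-01 s/km.
sin θ_3 = p·V_3 = 3.7051e-01 × 0.416 = 0.1541.
θ_3 = arcsin 0.1541 = 8.87°.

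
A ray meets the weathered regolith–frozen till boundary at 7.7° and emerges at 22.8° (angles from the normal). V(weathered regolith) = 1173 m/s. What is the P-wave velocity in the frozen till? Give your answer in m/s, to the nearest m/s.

3393 m/s

sin 7.7° = 0.1340; sin 22.8° = 0.3875.
V₂ = V₁·(sin θ₂/sin θ₁) = 1173·(0.3875/0.1340) = 3392.56 m/s.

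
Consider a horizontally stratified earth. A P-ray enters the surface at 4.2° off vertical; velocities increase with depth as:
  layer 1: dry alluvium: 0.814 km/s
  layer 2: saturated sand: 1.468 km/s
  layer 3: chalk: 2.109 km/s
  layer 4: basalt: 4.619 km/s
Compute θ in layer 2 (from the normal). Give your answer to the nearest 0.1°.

Snell's law across each interface conserves sin θ / V, so sin θ_2 = V_2·sin θ₁/V₁.
sin θ_2 = 1.468 × sin 4.2° / 0.814 = 0.1321.
θ_2 = 7.59° from the vertical.

7.6°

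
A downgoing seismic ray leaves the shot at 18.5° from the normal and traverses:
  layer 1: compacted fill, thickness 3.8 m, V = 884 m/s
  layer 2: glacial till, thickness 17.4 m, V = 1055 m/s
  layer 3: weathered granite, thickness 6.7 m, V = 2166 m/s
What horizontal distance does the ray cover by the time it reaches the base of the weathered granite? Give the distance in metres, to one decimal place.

16.7 m

Ray parameter p = sin 18.5° / 884 m/s = 3.5894e-04 s/m.
Layer 1: θ = 18.50°; offset = 3.8·tan 18.50° = 1.271 m.
Layer 2: sin θ = p·1055 = 0.3787 → θ = 22.25°; offset = 17.4·tan 22.25° = 7.119 m.
Layer 3: sin θ = p·2166 = 0.7775 → θ = 51.03°; offset = 6.7·tan 51.03° = 8.282 m.
Summing the layer offsets gives 16.673 m.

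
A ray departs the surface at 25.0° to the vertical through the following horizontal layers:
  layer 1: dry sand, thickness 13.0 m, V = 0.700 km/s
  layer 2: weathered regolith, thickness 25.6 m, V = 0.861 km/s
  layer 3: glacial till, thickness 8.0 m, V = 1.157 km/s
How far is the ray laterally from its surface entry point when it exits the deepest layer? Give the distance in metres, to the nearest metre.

29 m

Apply Snell's law at each interface; in layer i the horizontal offset is hᵢ·tan θᵢ.
Layer 1: θ = 25.00°; offset = 13.0·tan 25.00° = 6.062 m.
Layer 2: sin θ = 0.861·sin 25.0°/0.700 = 0.5198, θ = 31.32°; offset = 25.6·tan 31.32° = 15.577 m.
Layer 3: sin θ = 1.157·sin 25.0°/0.700 = 0.6985, θ = 44.31°; offset = 8.0·tan 44.31° = 7.809 m.
Total horizontal offset = 29.449 m.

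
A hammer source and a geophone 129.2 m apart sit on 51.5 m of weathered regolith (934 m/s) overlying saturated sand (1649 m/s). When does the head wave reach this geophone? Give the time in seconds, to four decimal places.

t = x/V₂ + 2h·√(V₂²−V₁²)/(V₁V₂).
√(V₂²−V₁²) = √(1649²−934²) = 1359.0 m/s; delay term = 2·51.5·1359.0/(934·1649) = 0.09088 s.
t = 129.2/1649 + 0.09088 = 0.16923 s.

0.1692 s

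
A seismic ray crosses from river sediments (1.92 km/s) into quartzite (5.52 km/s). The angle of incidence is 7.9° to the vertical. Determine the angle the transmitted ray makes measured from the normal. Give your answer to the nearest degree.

Snell's law: sin θ₂ = (V₂/V₁)·sin θ₁ = (5.52/1.92)·sin 7.9° = 0.3952.
θ₂ = arcsin 0.3952 = 23.28° from the normal.

23°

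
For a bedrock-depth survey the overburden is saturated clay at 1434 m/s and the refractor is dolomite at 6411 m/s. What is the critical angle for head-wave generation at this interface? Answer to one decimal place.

At critical incidence the refracted ray runs along the interface (θ₂ = 90°), so sin θ_c = V₁/V₂.
θ_c = arcsin(1434/6411) = arcsin 0.2237 = 12.93°.

12.9°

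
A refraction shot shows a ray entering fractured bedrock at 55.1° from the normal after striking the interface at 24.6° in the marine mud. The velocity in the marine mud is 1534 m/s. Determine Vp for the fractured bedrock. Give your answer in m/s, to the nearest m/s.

3022 m/s

Snell's law: sin 24.6°/V₁ = sin 55.1°/V₂.
V₂ = V₁·sin 55.1°/sin 24.6° = 1534 × 1.9702 = 3022.27 m/s.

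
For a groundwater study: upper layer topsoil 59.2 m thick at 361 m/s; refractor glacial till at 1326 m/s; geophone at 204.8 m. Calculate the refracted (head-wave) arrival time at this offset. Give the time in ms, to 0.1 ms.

θ_c = arcsin(V₁/V₂) = arcsin(361/1326) = 15.80°, cos θ_c = 0.9622.
Intercept time tᵢ = 2h cos θ_c / V₁ = 2·59.2·0.9622/361 = 0.31559 s.
t = x/V₂ + tᵢ = 204.8/1326 + 0.31559 = 0.47004 s.

470.0 ms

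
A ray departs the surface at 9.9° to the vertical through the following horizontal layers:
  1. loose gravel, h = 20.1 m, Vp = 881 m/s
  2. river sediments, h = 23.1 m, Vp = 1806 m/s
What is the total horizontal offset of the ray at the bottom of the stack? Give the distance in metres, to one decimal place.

12.2 m

Ray parameter p = sin 9.9° / 881 m/s = 1.9515e-04 s/m.
Layer 1: θ = 9.90°; offset = 20.1·tan 9.90° = 3.508 m.
Layer 2: sin θ = p·1806 = 0.3524 → θ = 20.64°; offset = 23.1·tan 20.64° = 8.700 m.
Total horizontal offset = 12.208 m.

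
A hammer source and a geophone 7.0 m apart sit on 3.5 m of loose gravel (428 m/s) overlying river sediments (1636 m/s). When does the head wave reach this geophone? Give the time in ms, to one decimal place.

t = x/V₂ + 2h·√(V₂²−V₁²)/(V₁V₂).
√(V₂²−V₁²) = √(1636²−428²) = 1579.0 m/s; delay term = 2·3.5·1579.0/(428·1636) = 0.01579 s.
t = 7.0/1636 + 0.01579 = 0.02006 s.

20.1 ms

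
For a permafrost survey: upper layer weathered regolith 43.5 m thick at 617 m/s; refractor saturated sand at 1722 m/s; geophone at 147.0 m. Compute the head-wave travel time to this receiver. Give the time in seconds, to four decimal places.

t = x/V₂ + 2h·√(V₂²−V₁²)/(V₁V₂).
√(V₂²−V₁²) = √(1722²−617²) = 1607.7 m/s; delay term = 2·43.5·1607.7/(617·1722) = 0.13164 s.
t = 147.0/1722 + 0.13164 = 0.21701 s.

0.2170 s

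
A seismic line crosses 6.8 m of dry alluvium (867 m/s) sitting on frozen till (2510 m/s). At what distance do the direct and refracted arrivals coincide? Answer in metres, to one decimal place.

x_cross = 2h·√((V₂+V₁)/(V₂−V₁)).
(V₂+V₁)/(V₂−V₁) = (2510+867)/(2510−867) = 2.0554; √ = 1.4337.
x_cross = 2·6.8·1.4337 = 19.50 m.

19.5 m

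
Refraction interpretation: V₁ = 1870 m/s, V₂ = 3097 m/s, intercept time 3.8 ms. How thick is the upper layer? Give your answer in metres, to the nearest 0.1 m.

4.5 m

θ_c = arcsin(1870/3097) = 37.14°; cos θ_c = 0.7971.
tᵢ = 2h cos θ_c/V₁ ⇒ h = tᵢ·V₁/(2 cos θ_c) = 0.0038·1870/(2·0.7971) = 4.46 m.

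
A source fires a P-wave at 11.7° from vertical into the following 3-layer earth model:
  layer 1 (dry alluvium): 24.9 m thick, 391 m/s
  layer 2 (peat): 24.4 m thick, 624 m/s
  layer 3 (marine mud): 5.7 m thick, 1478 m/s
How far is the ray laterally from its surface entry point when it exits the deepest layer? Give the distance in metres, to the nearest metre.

Ray parameter p = sin 11.7° / 391 m/s = 5.1864e-04 s/m.
Layer 1: θ = 11.70°; offset = 24.9·tan 11.70° = 5.157 m.
Layer 2: sin θ = p·624 = 0.3236 → θ = 18.88°; offset = 24.4·tan 18.88° = 8.346 m.
Layer 3: sin θ = p·1478 = 0.7665 → θ = 50.04°; offset = 5.7·tan 50.04° = 6.804 m.
Σ offsets = 20.306 m.

20 m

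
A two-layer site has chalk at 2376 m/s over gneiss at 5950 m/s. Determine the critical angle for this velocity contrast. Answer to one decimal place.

23.5°

At critical incidence the refracted ray runs along the interface (θ₂ = 90°), so sin θ_c = V₁/V₂.
θ_c = arcsin(2376/5950) = arcsin 0.3993 = 23.54°.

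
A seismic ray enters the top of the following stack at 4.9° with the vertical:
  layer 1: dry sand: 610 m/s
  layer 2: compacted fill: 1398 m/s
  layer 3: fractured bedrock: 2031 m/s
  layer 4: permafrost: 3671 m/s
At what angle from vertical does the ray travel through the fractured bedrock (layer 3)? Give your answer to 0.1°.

Snell's law across each interface conserves sin θ / V, so sin θ_3 = V_3·sin θ₁/V₁.
sin θ_3 = 2031 × sin 4.9° / 610 = 0.2844.
θ_3 = arcsin 0.2844 = 16.52°.

16.5°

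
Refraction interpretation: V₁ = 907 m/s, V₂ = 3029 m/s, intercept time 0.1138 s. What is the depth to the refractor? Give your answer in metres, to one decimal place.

54.1 m

θ_c = arcsin(907/3029) = 17.42°; cos θ_c = 0.9541.
tᵢ = 2h cos θ_c/V₁ ⇒ h = tᵢ·V₁/(2 cos θ_c) = 0.1138·907/(2·0.9541) = 54.09 m.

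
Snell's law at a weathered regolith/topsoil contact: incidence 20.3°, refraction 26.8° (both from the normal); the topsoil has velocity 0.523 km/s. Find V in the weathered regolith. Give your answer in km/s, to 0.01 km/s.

0.40 km/s

sin 20.3° = 0.3469; sin 26.8° = 0.4509.
V₁ = V₂·(sin θ₁/sin θ₂) = 0.523·(0.3469/0.4509) = 0.40 km/s.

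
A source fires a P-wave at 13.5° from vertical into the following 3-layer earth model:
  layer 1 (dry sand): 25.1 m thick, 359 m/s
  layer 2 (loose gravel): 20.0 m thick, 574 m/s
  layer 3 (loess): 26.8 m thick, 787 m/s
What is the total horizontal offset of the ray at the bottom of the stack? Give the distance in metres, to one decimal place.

30.0 m

Ray parameter p = sin 13.5° / 359 m/s = 6.5027e-04 s/m.
Layer 1: θ = 13.50°; offset = 25.1·tan 13.50° = 6.026 m.
Layer 2: sin θ = p·574 = 0.3733 → θ = 21.92°; offset = 20.0·tan 21.92° = 8.047 m.
Layer 3: sin θ = p·787 = 0.5118 → θ = 30.78°; offset = 26.8·tan 30.78° = 15.964 m.
Σ offsets = 30.037 m.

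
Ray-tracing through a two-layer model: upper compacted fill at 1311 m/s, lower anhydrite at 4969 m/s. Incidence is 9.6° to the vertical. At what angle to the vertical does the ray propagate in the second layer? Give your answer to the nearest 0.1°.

Snell's law: sin θ₂ = (V₂/V₁)·sin θ₁ = (4969/1311)·sin 9.6° = 0.6321.
θ₂ = sin⁻¹(0.6321) = 39.20° (from vertical).

39.2°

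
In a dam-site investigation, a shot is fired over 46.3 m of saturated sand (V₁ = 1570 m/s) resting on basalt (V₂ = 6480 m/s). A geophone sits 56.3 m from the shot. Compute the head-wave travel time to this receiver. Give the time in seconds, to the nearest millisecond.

0.066 s

θ_c = arcsin(V₁/V₂) = arcsin(1570/6480) = 14.02°, cos θ_c = 0.9702.
Intercept time tᵢ = 2h cos θ_c / V₁ = 2·46.3·0.9702/1570 = 0.05722 s.
t = x/V₂ + tᵢ = 56.3/6480 + 0.05722 = 0.06591 s.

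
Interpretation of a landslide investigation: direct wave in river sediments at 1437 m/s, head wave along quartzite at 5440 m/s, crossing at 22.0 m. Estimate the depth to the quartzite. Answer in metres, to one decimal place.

x_cross = 2h·√((V₂+V₁)/(V₂−V₁)) → h = x_cross / (2·√((V₂+V₁)/(V₂−V₁))).
√((V₂+V₁)/(V₂−V₁)) = √((5440+1437)/(5440−1437)) = 1.3107.
h = 22.0 / (2·1.3107) = 8.39 m.

8.4 m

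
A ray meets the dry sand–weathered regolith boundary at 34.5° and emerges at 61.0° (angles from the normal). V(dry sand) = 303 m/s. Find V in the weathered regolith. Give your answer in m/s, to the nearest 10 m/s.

sin 34.5° = 0.5664; sin 61.0° = 0.8746.
V₂ = V₁·(sin θ₂/sin θ₁) = 303·(0.8746/0.5664) = 467.88 m/s.

470 m/s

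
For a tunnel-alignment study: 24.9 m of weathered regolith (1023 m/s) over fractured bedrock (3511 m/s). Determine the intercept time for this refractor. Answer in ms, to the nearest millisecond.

47 ms

θ_c = arcsin(V₁/V₂) = arcsin(1023/3511) = 16.94°; cos θ_c = 0.9566.
tᵢ = 2h·cos θ_c / V₁ = 2·24.9·0.9566 / 1023 = 0.04657 s.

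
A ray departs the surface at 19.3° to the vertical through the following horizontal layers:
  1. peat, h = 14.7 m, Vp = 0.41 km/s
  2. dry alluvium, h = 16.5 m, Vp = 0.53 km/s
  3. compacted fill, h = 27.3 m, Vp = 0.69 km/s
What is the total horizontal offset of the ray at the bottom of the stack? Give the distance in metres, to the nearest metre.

31 m

Ray parameter p = sin 19.3° / 0.41 km/s = 8.0613e-01 s/km.
Layer 1: θ = 19.30°; offset = 14.7·tan 19.30° = 5.148 m.
Layer 2: sin θ = p·0.53 = 0.4273 → θ = 25.29°; offset = 16.5·tan 25.29° = 7.797 m.
Layer 3: sin θ = p·0.69 = 0.5562 → θ = 33.80°; offset = 27.3·tan 33.80° = 18.273 m.
Total horizontal offset = 31.218 m.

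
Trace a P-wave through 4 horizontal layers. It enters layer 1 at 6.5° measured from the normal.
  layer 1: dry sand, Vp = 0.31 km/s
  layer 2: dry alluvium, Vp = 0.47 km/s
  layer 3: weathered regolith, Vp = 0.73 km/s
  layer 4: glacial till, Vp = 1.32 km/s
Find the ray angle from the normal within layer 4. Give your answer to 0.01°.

28.82°

Ray parameter p = sin 6.5° / 0.31 = 3.6517e-01 s/km.
sin θ_4 = p·V_4 = 3.6517e-01 × 1.32 = 0.4820.
θ_4 = arcsin 0.4820 = 28.82°.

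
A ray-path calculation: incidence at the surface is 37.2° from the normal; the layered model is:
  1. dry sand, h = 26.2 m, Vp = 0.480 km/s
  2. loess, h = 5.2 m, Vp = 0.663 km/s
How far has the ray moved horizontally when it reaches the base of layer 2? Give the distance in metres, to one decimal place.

27.8 m

Apply Snell's law at each interface; in layer i the horizontal offset is hᵢ·tan θᵢ.
Layer 1: θ = 37.20°; offset = 26.2·tan 37.20° = 19.887 m.
Layer 2: sin θ = 0.663·sin 37.2°/0.480 = 0.8351, θ = 56.63°; offset = 5.2·tan 56.63° = 7.894 m.
Σ offsets = 27.781 m.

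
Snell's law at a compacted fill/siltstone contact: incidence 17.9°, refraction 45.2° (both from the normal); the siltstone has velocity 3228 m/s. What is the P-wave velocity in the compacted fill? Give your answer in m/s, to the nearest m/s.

sin 17.9° = 0.3074; sin 45.2° = 0.7096.
V₁ = V₂·(sin θ₁/sin θ₂) = 3228·(0.3074/0.7096) = 1398.24 m/s.

1398 m/s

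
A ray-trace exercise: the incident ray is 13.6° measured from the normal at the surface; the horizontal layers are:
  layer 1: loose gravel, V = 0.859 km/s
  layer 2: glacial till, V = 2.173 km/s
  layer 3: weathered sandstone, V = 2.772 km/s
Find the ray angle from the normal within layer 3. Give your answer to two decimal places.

49.36°

Ray parameter p = sin 13.6° / 0.859 = 2.7374e-01 s/km.
sin θ_3 = p·V_3 = 2.7374e-01 × 2.772 = 0.7588.
θ_3 = 49.36° from the vertical.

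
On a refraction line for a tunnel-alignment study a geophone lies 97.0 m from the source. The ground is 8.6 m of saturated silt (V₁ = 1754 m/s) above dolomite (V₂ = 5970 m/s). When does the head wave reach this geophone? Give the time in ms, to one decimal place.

t = x/V₂ + 2h·√(V₂²−V₁²)/(V₁V₂).
√(V₂²−V₁²) = √(5970²−1754²) = 5706.5 m/s; delay term = 2·8.6·5706.5/(1754·5970) = 0.00937 s.
t = 97.0/5970 + 0.00937 = 0.02562 s.

25.6 ms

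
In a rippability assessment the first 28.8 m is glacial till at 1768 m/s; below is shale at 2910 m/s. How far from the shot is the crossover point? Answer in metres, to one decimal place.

116.6 m

x_cross = 2h·√((V₂+V₁)/(V₂−V₁)).
(V₂+V₁)/(V₂−V₁) = (2910+1768)/(2910−1768) = 4.0963; √ = 2.0239.
x_cross = 2·28.8·2.0239 = 116.58 m.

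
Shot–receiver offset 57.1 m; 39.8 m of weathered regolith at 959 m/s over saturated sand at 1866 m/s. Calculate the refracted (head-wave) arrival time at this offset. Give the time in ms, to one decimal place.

θ_c = arcsin(V₁/V₂) = arcsin(959/1866) = 30.93°, cos θ_c = 0.8578.
Intercept time tᵢ = 2h cos θ_c / V₁ = 2·39.8·0.8578/959 = 0.07120 s.
t = x/V₂ + tᵢ = 57.1/1866 + 0.07120 = 0.10180 s.

101.8 ms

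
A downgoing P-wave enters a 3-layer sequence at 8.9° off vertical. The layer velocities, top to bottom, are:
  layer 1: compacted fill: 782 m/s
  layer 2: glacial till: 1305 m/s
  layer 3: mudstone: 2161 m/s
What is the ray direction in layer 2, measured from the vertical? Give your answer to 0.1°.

15.0°

Ray parameter p = sin 8.9° / 782 = 1.9784e-04 s/m.
sin θ_2 = p·V_2 = 1.9784e-04 × 1305 = 0.2582.
θ_2 = 14.96° from the vertical.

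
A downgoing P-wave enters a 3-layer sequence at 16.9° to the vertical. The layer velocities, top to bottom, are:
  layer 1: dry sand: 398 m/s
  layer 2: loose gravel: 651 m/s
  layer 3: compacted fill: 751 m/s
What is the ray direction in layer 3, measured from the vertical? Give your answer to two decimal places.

33.27°

Snell's law across each interface conserves sin θ / V, so sin θ_3 = V_3·sin θ₁/V₁.
sin θ_3 = 751 × sin 16.9° / 398 = 0.5485.
θ_3 = arcsin 0.5485 = 33.27°.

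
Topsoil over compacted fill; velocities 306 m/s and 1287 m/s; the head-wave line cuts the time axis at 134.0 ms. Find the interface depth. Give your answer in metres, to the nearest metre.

θ_c = arcsin(306/1287) = 13.75°; cos θ_c = 0.9713.
tᵢ = 2h cos θ_c/V₁ ⇒ h = tᵢ·V₁/(2 cos θ_c) = 0.134·306/(2·0.9713) = 21.11 m.

21 m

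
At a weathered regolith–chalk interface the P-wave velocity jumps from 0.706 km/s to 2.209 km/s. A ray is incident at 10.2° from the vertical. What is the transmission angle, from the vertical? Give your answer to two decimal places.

33.65°

sin θ₁/V₁ = sin θ₂/V₂ ⇒ sin θ₂ = 2.209·sin 10.2°/0.706 = 2.209·0.1771/0.706 = 0.5541.
θ₂ = sin⁻¹(0.5541) = 33.65° (from vertical).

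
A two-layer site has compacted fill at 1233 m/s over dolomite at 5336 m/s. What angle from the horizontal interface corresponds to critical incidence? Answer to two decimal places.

At critical incidence the refracted ray runs along the interface (θ₂ = 90°), so sin θ_c = V₁/V₂.
θ_c = arcsin(1233/5336) = arcsin 0.2311 = 13.36°.
Measured from the interface: 90° − 13.36° = 76.64°.

76.64°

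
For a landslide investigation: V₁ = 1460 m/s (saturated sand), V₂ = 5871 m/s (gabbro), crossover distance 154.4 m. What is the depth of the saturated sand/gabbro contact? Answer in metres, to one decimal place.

h = (x_cross/2)·√((V₂−V₁)/(V₂+V₁)).
(V₂−V₁)/(V₂+V₁) = (5871−1460)/(5871+1460) = 0.6017; √ = 0.7757.
h = (154.4/2)·0.7757 = 59.88 m.

59.9 m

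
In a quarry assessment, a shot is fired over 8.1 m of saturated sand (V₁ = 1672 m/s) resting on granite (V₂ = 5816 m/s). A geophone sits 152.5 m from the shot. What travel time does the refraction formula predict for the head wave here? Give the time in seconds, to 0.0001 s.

0.0355 s

t = x/V₂ + 2h·√(V₂²−V₁²)/(V₁V₂).
√(V₂²−V₁²) = √(5816²−1672²) = 5570.5 m/s; delay term = 2·8.1·5570.5/(1672·5816) = 0.00928 s.
t = 152.5/5816 + 0.00928 = 0.03550 s.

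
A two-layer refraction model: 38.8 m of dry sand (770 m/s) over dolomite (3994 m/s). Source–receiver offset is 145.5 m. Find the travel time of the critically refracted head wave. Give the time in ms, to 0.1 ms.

135.3 ms

θ_c = arcsin(V₁/V₂) = arcsin(770/3994) = 11.12°, cos θ_c = 0.9812.
Intercept time tᵢ = 2h cos θ_c / V₁ = 2·38.8·0.9812/770 = 0.09889 s.
t = x/V₂ + tᵢ = 145.5/3994 + 0.09889 = 0.13532 s.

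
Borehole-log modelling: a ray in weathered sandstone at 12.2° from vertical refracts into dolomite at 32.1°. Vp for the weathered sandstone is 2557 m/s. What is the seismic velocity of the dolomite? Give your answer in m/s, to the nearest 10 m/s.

Snell's law: sin 12.2°/V₁ = sin 32.1°/V₂.
V₂ = V₁·sin 32.1°/sin 12.2° = 2557 × 2.5146 = 6429.85 m/s.

6430 m/s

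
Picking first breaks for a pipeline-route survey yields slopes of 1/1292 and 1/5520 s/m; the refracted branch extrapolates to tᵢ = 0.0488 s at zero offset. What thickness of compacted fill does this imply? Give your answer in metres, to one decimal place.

32.4 m

h = tᵢ·V₁·V₂ / (2·√(V₂²−V₁²)).
√(V₂²−V₁²) = √(5520² − 1292²) = 5366.7 m/s.
h = 0.0488 s × 1292 × 5520 / (2 × 5366.7) = 32.43 m.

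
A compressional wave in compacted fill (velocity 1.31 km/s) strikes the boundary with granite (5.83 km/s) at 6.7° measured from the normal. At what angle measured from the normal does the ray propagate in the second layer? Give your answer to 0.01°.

Snell's law: sin θ₂ = (V₂/V₁)·sin θ₁ = (5.83/1.31)·sin 6.7° = 0.5192.
θ₂ = arcsin 0.5192 = 31.28° from the normal.

31.28°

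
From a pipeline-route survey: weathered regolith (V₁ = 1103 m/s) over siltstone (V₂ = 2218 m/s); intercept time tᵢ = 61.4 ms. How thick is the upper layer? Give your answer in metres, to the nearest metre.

39 m

h = tᵢ·V₁·V₂ / (2·√(V₂²−V₁²)).
√(V₂²−V₁²) = √(2218² − 1103²) = 1924.3 m/s.
h = 0.0614 s × 1103 × 2218 / (2 × 1924.3) = 39.03 m.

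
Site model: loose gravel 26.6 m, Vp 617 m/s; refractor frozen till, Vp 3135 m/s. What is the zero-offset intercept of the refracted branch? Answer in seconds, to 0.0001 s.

tᵢ = 2h·√(V₂²−V₁²)/(V₁V₂).
√(V₂²−V₁²) = √(3135²−617²) = 3073.7 m/s.
tᵢ = 2·26.6·3073.7/(617·3135) = 0.08454 s.

0.0845 s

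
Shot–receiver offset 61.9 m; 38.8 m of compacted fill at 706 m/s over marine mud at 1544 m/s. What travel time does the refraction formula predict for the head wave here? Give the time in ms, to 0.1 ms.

137.8 ms

θ_c = arcsin(V₁/V₂) = arcsin(706/1544) = 27.21°, cos θ_c = 0.8893.
Intercept time tᵢ = 2h cos θ_c / V₁ = 2·38.8·0.8893/706 = 0.09775 s.
t = x/V₂ + tᵢ = 61.9/1544 + 0.09775 = 0.13784 s.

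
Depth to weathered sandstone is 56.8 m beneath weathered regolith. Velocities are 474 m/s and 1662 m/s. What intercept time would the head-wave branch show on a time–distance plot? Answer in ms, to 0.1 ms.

229.7 ms

θ_c = arcsin(V₁/V₂) = arcsin(474/1662) = 16.57°; cos θ_c = 0.9585.
tᵢ = 2h·cos θ_c / V₁ = 2·56.8·0.9585 / 474 = 0.22971 s.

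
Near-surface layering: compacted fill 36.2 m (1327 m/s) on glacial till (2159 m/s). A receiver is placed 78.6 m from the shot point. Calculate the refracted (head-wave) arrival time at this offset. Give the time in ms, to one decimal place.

79.4 ms

t = x/V₂ + 2h·√(V₂²−V₁²)/(V₁V₂).
√(V₂²−V₁²) = √(2159²−1327²) = 1703.0 m/s; delay term = 2·36.2·1703.0/(1327·2159) = 0.04304 s.
t = 78.6/2159 + 0.04304 = 0.07944 s.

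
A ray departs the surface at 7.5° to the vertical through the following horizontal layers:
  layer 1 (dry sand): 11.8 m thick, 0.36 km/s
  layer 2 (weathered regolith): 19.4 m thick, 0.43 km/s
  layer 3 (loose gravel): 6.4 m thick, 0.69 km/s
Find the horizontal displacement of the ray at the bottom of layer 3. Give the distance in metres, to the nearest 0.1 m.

Ray parameter p = sin 7.5° / 0.36 km/s = 3.6257e-01 s/km.
Layer 1: θ = 7.50°; offset = 11.8·tan 7.50° = 1.553 m.
Layer 2: sin θ = p·0.43 = 0.1559 → θ = 8.97°; offset = 19.4·tan 8.97° = 3.062 m.
Layer 3: sin θ = p·0.69 = 0.2502 → θ = 14.49°; offset = 6.4·tan 14.49° = 1.654 m.
Total horizontal offset = 6.269 m.

6.3 m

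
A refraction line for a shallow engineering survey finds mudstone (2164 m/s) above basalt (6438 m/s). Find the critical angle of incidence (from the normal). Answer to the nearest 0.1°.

19.6°

Critical incidence: sin θ_c = V₁/V₂ = 2164/6438 = 0.3361.
θ_c = arcsin 0.3361 = 19.64°.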